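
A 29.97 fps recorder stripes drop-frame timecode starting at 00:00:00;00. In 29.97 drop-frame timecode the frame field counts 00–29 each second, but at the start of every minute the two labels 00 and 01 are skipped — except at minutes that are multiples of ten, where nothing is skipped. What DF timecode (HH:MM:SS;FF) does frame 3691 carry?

00:02:03;05

Each 10-minute DF block holds 10 × 60 × 30 − 9 × 2 = 17982 frames. 3691 ÷ 17982 → 0 full blocks, remainder 3691.
Within the partial block the first minute is 1800 frames and each further minute 1798, so 2 further minute boundaries passed. Total skipped labels = 18 × 0 + 2 × 2 = 4.
Non-drop label index = 3691 + 4 = 3695; at 30 labels/s that is 00:02:03:05, i.e. DF 00:02:03;05.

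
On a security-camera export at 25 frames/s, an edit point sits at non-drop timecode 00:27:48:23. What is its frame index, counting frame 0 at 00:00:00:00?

frame 41723

Total seconds to the label: (0 × 3600 + 27 × 60 + 48) = 1668.
Frame index = 1668 × 25 + 23 = 41723.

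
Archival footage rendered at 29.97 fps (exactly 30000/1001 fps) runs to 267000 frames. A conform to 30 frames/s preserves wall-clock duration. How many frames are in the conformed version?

267267 frames

Target frames = source frames × (target rate / source rate) = 267000 × (30)/(30000/1001) = 267000 × 1001/1000 = 267267.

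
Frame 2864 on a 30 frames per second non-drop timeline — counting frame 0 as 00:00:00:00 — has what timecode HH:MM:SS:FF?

2864 ÷ 30 = 95 full seconds, remainder 14 frames.
95 s = 0 h 1 min 35 s.
Timecode: 00:01:35:14.

00:01:35:14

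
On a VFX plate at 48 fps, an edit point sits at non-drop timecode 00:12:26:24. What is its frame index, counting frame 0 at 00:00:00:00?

frame 35832

Total seconds to the label: (0 × 3600 + 12 × 60 + 26) = 746.
Frame index = 746 × 48 + 24 = 35832.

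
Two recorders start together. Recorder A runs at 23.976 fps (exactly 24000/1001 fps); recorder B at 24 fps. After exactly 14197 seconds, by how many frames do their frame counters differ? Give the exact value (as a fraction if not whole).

340728/1001 frames

A emits 24000/1001 × 14197 = 340728000/1001 frames; B emits 24 × 14197 = 340728.
Difference = 340728/1001 frames (≈ 340.3876); B is ahead of A.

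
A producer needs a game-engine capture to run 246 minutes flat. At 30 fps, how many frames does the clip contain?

442800 frames

246 min = 14760 s.
Frames = 14760 × 30 = 442800.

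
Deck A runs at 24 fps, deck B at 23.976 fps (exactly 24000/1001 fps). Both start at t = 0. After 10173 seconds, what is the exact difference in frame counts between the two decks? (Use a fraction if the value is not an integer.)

244152/1001 frames

A emits 24 × 10173 = 244152 frames; B emits 24000/1001 × 10173 = 244152000/1001.
Difference = 244152/1001 frames (≈ 243.9081); B is behind A.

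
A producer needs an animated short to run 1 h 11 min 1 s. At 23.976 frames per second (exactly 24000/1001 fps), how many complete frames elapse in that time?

1 h 11 min 1 s = 4261 s.
Frames = 4261 × 24000/1001 = 102264000/1001 ≈ 102161.8382.
Complete frames: 102161.

102161 frames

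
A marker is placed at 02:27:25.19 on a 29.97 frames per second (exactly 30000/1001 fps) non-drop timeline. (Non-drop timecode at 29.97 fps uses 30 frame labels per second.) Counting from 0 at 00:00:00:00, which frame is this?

Total seconds to the label: (2 × 3600 + 27 × 60 + 25) = 8845.
Frame index = 8845 × 30 + 19 = 265369.

frame 265369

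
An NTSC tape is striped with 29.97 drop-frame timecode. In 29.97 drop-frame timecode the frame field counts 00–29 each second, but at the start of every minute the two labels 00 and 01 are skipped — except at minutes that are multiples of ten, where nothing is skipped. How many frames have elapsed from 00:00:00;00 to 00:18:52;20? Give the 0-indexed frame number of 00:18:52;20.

Complete 10-minute blocks: 1, each 17982 frames → 17982.
Remaining 8 whole minutes in the current block: 1800 + 7 × 1798 = 14386 frames.
Within the current minute: 52 × 30 + 20 − 2 = 1578 (labels ;00/;01 skipped at this minute). Total = 17982 + 14386 + 1578 = 33946.

33946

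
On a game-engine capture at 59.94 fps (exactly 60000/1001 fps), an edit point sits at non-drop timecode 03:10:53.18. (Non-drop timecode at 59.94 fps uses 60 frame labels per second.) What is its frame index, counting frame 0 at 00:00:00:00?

687198

Total seconds to the label: (3 × 3600 + 10 × 60 + 53) = 11453.
Frame index = 11453 × 60 + 18 = 687198.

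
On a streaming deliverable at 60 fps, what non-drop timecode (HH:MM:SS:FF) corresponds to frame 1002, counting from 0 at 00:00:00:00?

00:00:16:42

1002 ÷ 60 = 16 full seconds, remainder 42 frames.
16 s = 0 h 0 min 16 s.
Timecode: 00:00:16:42.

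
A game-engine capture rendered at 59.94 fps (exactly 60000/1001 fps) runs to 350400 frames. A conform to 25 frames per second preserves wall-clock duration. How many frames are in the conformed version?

146146 frames

Target frames = source frames × (target rate / source rate) = 350400 × (25)/(60000/1001) = 350400 × 1001/2400 = 146146.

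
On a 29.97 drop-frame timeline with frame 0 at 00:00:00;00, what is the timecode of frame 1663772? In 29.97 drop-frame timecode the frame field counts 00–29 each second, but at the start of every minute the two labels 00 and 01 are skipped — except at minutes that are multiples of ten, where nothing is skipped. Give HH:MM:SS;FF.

Ten DF minutes hold 17982 frames, so frame 1663772 lies in block 92 (frames 1654344–1672325) with 9428 frames into that block.
The block's first minute is 1800 frames and the rest 1798 each; 9428 frames reaches minute 5, so 92 × 18 + 5 × 2 = 1666 labels have been skipped so far.
Adding those back, label number 1663772 + 1666 = 1665438 at 30 labels/s is 55514 s + 18 f = 15 h 25 min 14 s frame 18, i.e. 15:25:14;18.

15:25:14;18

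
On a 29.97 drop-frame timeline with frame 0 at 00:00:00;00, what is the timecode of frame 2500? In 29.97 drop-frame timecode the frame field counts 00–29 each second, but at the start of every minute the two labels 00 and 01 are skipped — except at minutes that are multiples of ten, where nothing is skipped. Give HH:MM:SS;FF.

Each 10-minute DF block holds 10 × 60 × 30 − 9 × 2 = 17982 frames. 2500 ÷ 17982 → 0 full blocks, remainder 2500.
Within the partial block the first minute is 1800 frames and each further minute 1798, so 1 further minute boundary passed. Total skipped labels = 18 × 0 + 2 × 1 = 2.
Non-drop label index = 2500 + 2 = 2502; at 30 labels/s that is 00:01:23:12, i.e. DF 00:01:23;12.

00:01:23;12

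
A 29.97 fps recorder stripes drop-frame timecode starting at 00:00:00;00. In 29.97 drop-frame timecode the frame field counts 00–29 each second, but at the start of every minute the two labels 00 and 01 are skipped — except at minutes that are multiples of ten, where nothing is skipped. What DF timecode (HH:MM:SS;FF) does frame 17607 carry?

00:09:47;15

Each 10-minute DF block holds 10 × 60 × 30 − 9 × 2 = 17982 frames. 17607 ÷ 17982 → 0 full blocks, remainder 17607.
Within the partial block the first minute is 1800 frames and each further minute 1798, so 9 further minute boundaries passed. Total skipped labels = 18 × 0 + 2 × 9 = 18.
Non-drop label index = 17607 + 18 = 17625; at 30 labels/s that is 00:09:47:15, i.e. DF 00:09:47;15.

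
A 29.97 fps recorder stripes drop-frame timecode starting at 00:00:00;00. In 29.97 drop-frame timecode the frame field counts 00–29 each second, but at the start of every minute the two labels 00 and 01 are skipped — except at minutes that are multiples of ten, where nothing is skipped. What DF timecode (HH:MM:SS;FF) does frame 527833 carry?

Each 10-minute DF block holds 10 × 60 × 30 − 9 × 2 = 17982 frames. 527833 ÷ 17982 → 29 full blocks, remainder 6355.
Within the partial block the first minute is 1800 frames and each further minute 1798, so 3 further minute boundaries passed. Total skipped labels = 18 × 29 + 2 × 3 = 528.
Non-drop label index = 527833 + 528 = 528361; at 30 labels/s that is 04:53:32:01, i.e. DF 04:53:32;01.

04:53:32;01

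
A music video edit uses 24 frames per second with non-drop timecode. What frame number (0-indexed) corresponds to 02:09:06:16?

185920

Total seconds to the label: (2 × 3600 + 9 × 60 + 6) = 7746.
Frame index = 7746 × 24 + 16 = 185920.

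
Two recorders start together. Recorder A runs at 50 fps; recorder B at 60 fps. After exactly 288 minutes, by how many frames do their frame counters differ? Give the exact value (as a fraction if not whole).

288 min = 17280 s.
A emits 50 × 17280 = 864000 frames; B emits 60 × 17280 = 1036800.
Difference = 172800 frames; B is ahead of A.

172800 frames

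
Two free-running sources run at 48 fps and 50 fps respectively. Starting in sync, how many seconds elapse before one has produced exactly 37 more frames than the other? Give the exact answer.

18.5 seconds

The gap grows by |50 − 48| = 2 frames per second.
Time for a 37-frame gap: 37 ÷ (2) = 18.5 s.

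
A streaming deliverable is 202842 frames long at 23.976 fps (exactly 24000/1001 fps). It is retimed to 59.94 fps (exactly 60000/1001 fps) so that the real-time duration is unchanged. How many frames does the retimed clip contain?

507105 frames

Target frames = source frames × (target rate / source rate) = 202842 × (60000/1001)/(24000/1001) = 202842 × 5/2 = 507105.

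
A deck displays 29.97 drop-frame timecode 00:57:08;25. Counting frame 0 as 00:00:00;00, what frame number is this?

Complete 10-minute blocks: 5, each 17982 frames → 89910.
Remaining 7 whole minutes in the current block: 1800 + 6 × 1798 = 12588 frames.
Within the current minute: 8 × 30 + 25 − 2 = 263 (labels ;00/;01 skipped at this minute). Total = 89910 + 12588 + 263 = 102761.

102761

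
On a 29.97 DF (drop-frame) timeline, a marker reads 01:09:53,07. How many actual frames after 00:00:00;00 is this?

Complete 10-minute blocks: 6, each 17982 frames → 107892.
Remaining 9 whole minutes in the current block: 1800 + 8 × 1798 = 16184 frames.
Within the current minute: 53 × 30 + 7 − 2 = 1595 (labels ;00/;01 skipped at this minute). Total = 107892 + 16184 + 1595 = 125671.

125671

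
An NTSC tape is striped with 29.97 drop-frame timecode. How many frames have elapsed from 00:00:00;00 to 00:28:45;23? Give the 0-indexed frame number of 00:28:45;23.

51721

As if non-drop at 30 labels/s: (0 × 3600 + 28 × 60 + 45) × 30 + 23 = 51773.
Minute boundaries passed: 28; those not divisible by 10: 28 − 2 = 26; dropped labels = 2 × 26 = 52.
Actual frame index = 51773 − 52 = 51721.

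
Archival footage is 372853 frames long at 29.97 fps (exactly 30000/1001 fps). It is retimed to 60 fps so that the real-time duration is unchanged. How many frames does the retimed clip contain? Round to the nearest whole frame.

Frames at target rate = 372853 × (60) / (30000/1001) = 373225853/500 ≈ 746451.706.
Nearest whole frame: 746452.

746452 frames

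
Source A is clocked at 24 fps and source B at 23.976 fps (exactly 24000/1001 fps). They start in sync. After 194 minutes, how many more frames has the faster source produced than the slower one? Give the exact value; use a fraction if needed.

194 min = 11640 s.
A emits 24 × 11640 = 279360 frames; B emits 24000/1001 × 11640 = 279360000/1001.
Difference = 279360/1001 frames (≈ 279.0809); B is behind A.

279360/1001 frames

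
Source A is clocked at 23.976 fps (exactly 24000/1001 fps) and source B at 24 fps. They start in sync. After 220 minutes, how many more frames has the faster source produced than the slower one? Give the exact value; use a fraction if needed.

28800/91 frames

220 min = 13200 s.
A emits 24000/1001 × 13200 = 28800000/91 frames; B emits 24 × 13200 = 316800.
Difference = 28800/91 frames (≈ 316.4835); B is ahead of A.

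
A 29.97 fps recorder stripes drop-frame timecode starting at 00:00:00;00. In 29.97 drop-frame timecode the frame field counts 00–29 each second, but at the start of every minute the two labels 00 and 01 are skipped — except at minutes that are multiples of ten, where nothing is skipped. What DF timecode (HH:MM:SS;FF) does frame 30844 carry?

Each 10-minute DF block holds 10 × 60 × 30 − 9 × 2 = 17982 frames. 30844 ÷ 17982 → 1 full block, remainder 12862.
Within the partial block the first minute is 1800 frames and each further minute 1798, so 7 further minute boundaries passed. Total skipped labels = 18 × 1 + 2 × 7 = 32.
Non-drop label index = 30844 + 32 = 30876; at 30 labels/s that is 00:17:09:06, i.e. DF 00:17:09;06.

00:17:09;06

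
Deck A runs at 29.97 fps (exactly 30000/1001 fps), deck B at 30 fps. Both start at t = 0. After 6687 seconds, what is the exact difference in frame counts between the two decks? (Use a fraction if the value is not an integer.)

200610/1001 frames

A emits 30000/1001 × 6687 = 200610000/1001 frames; B emits 30 × 6687 = 200610.
Difference = 200610/1001 frames (≈ 200.4096); B is ahead of A.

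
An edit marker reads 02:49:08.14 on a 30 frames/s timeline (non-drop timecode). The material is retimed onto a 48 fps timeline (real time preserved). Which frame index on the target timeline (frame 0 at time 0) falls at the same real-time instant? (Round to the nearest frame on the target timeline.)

Source frame index: (2×3600 + 49×60 + 8) × 30 + 14 = 304454.
Real time: 304454 / (30) = 152227/15 s.
Target frame: (152227/15) × (48) = 2435632/5 ≈ 487126.400 → 487126.

frame 487126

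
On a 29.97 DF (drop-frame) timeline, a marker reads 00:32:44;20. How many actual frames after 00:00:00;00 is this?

58882

As if non-drop at 30 labels/s: (0 × 3600 + 32 × 60 + 44) × 30 + 20 = 58940.
Minute boundaries passed: 32; those not divisible by 10: 32 − 3 = 29; dropped labels = 2 × 29 = 58.
Actual frame index = 58940 − 58 = 58882.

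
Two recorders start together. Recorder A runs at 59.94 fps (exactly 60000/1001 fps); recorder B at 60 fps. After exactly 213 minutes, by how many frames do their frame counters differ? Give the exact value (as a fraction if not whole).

213 min = 12780 s.
A emits 60000/1001 × 12780 = 766800000/1001 frames; B emits 60 × 12780 = 766800.
Difference = 766800/1001 frames (≈ 766.0340); B is ahead of A.

766800/1001 frames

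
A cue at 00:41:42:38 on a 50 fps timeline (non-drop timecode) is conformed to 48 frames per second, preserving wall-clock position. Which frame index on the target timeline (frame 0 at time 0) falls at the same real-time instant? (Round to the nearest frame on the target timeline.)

frame 120132

Source frame index: (0×3600 + 41×60 + 42) × 50 + 38 = 125138.
Real time: 125138 / (50) = 62569/25 s.
Target frame: (62569/25) × (48) = 3003312/25 ≈ 120132.480 → 120132.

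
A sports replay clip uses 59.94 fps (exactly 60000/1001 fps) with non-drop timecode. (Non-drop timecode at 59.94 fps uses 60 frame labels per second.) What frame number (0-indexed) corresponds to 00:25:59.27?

93567

Total seconds to the label: (0 × 3600 + 25 × 60 + 59) = 1559.
Frame index = 1559 × 60 + 27 = 93567.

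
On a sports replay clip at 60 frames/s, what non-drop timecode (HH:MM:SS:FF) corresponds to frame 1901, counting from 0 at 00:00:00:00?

1901 ÷ 60 = 31 full seconds, remainder 41 frames.
31 s = 0 h 0 min 31 s.
Timecode: 00:00:31:41.

00:00:31:41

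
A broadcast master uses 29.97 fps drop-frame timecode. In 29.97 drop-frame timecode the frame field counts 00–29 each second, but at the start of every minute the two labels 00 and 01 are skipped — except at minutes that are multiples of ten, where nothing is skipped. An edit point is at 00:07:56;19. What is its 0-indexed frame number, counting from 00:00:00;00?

As if non-drop at 30 labels/s: (0 × 3600 + 7 × 60 + 56) × 30 + 19 = 14299.
Minute boundaries passed: 7; those not divisible by 10: 7 − 0 = 7; dropped labels = 2 × 7 = 14.
Actual frame index = 14299 − 14 = 14285.

14285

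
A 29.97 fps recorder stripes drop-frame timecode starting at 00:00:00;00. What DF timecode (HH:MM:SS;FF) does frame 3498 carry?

00:01:56;20

Ten DF minutes hold 17982 frames, so frame 3498 lies in block 0 (frames 0–17981) with 3498 frames into that block.
The block's first minute is 1800 frames and the rest 1798 each; 3498 frames reaches minute 1, so 0 × 18 + 1 × 2 = 2 labels have been skipped so far.
Adding those back, label number 3498 + 2 = 3500 at 30 labels/s is 116 s + 20 f = 0 h 1 min 56 s frame 20, i.e. 00:01:56;20.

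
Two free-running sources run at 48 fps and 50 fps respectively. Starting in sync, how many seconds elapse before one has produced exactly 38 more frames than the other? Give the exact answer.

The gap grows by |50 − 48| = 2 frames per second.
Time for a 38-frame gap: 38 ÷ (2) = 19 s.

19 seconds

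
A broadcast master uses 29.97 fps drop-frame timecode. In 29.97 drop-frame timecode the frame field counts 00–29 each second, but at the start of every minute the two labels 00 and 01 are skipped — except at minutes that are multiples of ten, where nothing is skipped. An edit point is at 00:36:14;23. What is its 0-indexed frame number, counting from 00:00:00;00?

Complete 10-minute blocks: 3, each 17982 frames → 53946.
Remaining 6 whole minutes in the current block: 1800 + 5 × 1798 = 10790 frames.
Within the current minute: 14 × 30 + 23 − 2 = 441 (labels ;00/;01 skipped at this minute). Total = 53946 + 10790 + 441 = 65177.

65177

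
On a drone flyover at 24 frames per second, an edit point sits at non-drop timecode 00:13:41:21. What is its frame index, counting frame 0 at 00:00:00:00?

Total seconds to the label: (0 × 3600 + 13 × 60 + 41) = 821.
Frame index = 821 × 24 + 21 = 19725.

19725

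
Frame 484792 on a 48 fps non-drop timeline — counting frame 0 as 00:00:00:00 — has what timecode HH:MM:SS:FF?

484792 ÷ 48 = 10099 full seconds, remainder 40 frames.
10099 s = 2 h 48 min 19 s.
Timecode: 02:48:19:40.

02:48:19:40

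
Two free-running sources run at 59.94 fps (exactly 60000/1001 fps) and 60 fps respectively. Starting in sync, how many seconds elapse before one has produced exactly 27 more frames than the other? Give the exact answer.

450.45 seconds

The gap grows by |60 − 60000/1001| = 60/1001 frames per second.
Time for a 27-frame gap: 27 ÷ (60/1001) = 450.45 s.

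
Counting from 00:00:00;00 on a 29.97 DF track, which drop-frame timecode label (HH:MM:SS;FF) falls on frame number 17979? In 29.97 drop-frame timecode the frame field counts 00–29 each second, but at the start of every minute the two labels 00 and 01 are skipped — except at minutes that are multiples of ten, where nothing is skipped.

Each 10-minute DF block holds 10 × 60 × 30 − 9 × 2 = 17982 frames. 17979 ÷ 17982 → 0 full blocks, remainder 17979.
Within the partial block the first minute is 1800 frames and each further minute 1798, so 9 further minute boundaries passed. Total skipped labels = 18 × 0 + 2 × 9 = 18.
Non-drop label index = 17979 + 18 = 17997; at 30 labels/s that is 00:09:59:27, i.e. DF 00:09:59;27.

00:09:59;27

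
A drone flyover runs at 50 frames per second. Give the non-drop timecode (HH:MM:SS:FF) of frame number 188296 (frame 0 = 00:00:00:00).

188296 ÷ 50 = 3765 full seconds, remainder 46 frames.
3765 s = 1 h 2 min 45 s.
Timecode: 01:02:45:46.

01:02:45:46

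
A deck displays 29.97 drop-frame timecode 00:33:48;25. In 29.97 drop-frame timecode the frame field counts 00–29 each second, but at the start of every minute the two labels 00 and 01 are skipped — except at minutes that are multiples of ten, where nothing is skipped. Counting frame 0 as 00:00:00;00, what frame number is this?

60805

As if non-drop at 30 labels/s: (0 × 3600 + 33 × 60 + 48) × 30 + 25 = 60865.
Minute boundaries passed: 33; those not divisible by 10: 33 − 3 = 30; dropped labels = 2 × 30 = 60.
Actual frame index = 60865 − 60 = 60805.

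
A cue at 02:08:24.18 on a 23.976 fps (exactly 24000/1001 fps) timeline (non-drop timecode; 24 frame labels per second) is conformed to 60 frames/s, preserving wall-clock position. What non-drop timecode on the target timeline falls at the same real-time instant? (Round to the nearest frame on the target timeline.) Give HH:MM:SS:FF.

02:08:32:27

Source frame index: (2×3600 + 8×60 + 24) × 24 + 18 = 184914.
Real time: 184914 / (24000/1001) = 30849819/4000 s.
Target frame: (30849819/4000) × (60) = 92549457/200 ≈ 462747.285 → 462747.
At 60 labels/s: frame 462747 → 02:08:32:27.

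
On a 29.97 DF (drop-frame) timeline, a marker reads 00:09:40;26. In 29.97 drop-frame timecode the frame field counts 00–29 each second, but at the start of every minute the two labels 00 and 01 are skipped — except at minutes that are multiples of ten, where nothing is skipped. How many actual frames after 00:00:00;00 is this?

As if non-drop at 30 labels/s: (0 × 3600 + 9 × 60 + 40) × 30 + 26 = 17426.
Minute boundaries passed: 9; those not divisible by 10: 9 − 0 = 9; dropped labels = 2 × 9 = 18.
Actual frame index = 17426 − 18 = 17408.

17408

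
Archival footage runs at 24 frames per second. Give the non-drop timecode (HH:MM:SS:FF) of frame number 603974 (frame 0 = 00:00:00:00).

603974 ÷ 24 = 25165 full seconds, remainder 14 frames.
25165 s = 6 h 59 min 25 s.
Timecode: 06:59:25:14.

06:59:25:14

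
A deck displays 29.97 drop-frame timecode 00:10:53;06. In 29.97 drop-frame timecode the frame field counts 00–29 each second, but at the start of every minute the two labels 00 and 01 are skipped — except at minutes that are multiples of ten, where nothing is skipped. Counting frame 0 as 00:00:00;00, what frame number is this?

As if non-drop at 30 labels/s: (0 × 3600 + 10 × 60 + 53) × 30 + 6 = 19596.
Minute boundaries passed: 10; those not divisible by 10: 10 − 1 = 9; dropped labels = 2 × 9 = 18.
Actual frame index = 19596 − 18 = 19578.

19578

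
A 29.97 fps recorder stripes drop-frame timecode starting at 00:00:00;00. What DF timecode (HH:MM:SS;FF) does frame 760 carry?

Each 10-minute DF block holds 10 × 60 × 30 − 9 × 2 = 17982 frames. 760 ÷ 17982 → 0 full blocks, remainder 760.
Within the partial block the first minute is 1800 frames and each further minute 1798, so 0 further minute boundaries passed. Total skipped labels = 18 × 0 + 2 × 0 = 0.
Non-drop label index = 760 + 0 = 760; at 30 labels/s that is 00:00:25:10, i.e. DF 00:00:25;10.

00:00:25;10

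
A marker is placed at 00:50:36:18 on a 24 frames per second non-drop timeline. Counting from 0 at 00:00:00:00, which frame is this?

frame 72882

Total seconds to the label: (0 × 3600 + 50 × 60 + 36) = 3036.
Frame index = 3036 × 24 + 18 = 72882.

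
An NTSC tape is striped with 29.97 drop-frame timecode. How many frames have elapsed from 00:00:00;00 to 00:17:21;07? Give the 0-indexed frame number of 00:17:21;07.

Complete 10-minute blocks: 1, each 17982 frames → 17982.
Remaining 7 whole minutes in the current block: 1800 + 6 × 1798 = 12588 frames.
Within the current minute: 21 × 30 + 7 − 2 = 635 (labels ;00/;01 skipped at this minute). Total = 17982 + 12588 + 635 = 31205.

31205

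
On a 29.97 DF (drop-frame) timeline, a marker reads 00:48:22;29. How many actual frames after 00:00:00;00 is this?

Complete 10-minute blocks: 4, each 17982 frames → 71928.
Remaining 8 whole minutes in the current block: 1800 + 7 × 1798 = 14386 frames.
Within the current minute: 22 × 30 + 29 − 2 = 687 (labels ;00/;01 skipped at this minute). Total = 71928 + 14386 + 687 = 87001.

87001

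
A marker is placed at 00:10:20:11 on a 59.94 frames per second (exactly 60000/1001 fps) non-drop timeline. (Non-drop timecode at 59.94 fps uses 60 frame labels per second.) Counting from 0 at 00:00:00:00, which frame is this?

frame 37211

Total seconds to the label: (0 × 3600 + 10 × 60 + 20) = 620.
Frame index = 620 × 60 + 11 = 37211.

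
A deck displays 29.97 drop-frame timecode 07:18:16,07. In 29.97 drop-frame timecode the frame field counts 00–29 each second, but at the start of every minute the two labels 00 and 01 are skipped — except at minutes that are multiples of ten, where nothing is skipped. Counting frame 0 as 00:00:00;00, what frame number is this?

Complete 10-minute blocks: 43, each 17982 frames → 773226.
Remaining 8 whole minutes in the current block: 1800 + 7 × 1798 = 14386 frames.
Within the current minute: 16 × 30 + 7 − 2 = 485 (labels ;00/;01 skipped at this minute). Total = 773226 + 14386 + 485 = 788097.

788097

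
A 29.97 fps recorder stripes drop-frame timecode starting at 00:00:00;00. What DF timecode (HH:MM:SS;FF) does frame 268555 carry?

02:29:20;25

Each 10-minute DF block holds 10 × 60 × 30 − 9 × 2 = 17982 frames. 268555 ÷ 17982 → 14 full blocks, remainder 16807.
Within the partial block the first minute is 1800 frames and each further minute 1798, so 9 further minute boundaries passed. Total skipped labels = 18 × 14 + 2 × 9 = 270.
Non-drop label index = 268555 + 270 = 268825; at 30 labels/s that is 02:29:20:25, i.e. DF 02:29:20;25.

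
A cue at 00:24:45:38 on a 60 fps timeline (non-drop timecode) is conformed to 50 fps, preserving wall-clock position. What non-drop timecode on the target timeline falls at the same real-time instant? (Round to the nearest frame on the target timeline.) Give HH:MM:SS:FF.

Source frame index: (0×3600 + 24×60 + 45) × 60 + 38 = 89138.
Real time: 89138 / (60) = 44569/30 s.
Target frame: (44569/30) × (50) = 222845/3 ≈ 74281.667 → 74282.
At 50 labels/s: frame 74282 → 00:24:45:32.

00:24:45:32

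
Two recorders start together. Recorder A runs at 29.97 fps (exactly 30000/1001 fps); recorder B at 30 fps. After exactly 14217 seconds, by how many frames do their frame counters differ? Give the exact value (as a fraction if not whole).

A emits 30000/1001 × 14217 = 60930000/143 frames; B emits 30 × 14217 = 426510.
Difference = 60930/143 frames (≈ 426.0839); B is ahead of A.

60930/143 frames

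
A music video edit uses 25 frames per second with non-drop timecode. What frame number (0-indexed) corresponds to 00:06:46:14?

Total seconds to the label: (0 × 3600 + 6 × 60 + 46) = 406.
Frame index = 406 × 25 + 14 = 10164.

frame 10164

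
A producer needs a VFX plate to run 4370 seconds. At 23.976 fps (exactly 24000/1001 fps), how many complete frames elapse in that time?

104775 frames

Frames = 4370 × 24000/1001 = 104880000/1001 ≈ 104775.2248.
Complete frames: 104775.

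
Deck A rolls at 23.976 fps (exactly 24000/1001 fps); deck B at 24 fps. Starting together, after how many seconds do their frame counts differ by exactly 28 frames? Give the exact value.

The gap grows by |24 − 24000/1001| = 24/1001 frames per second.
Time for a 28-frame gap: 28 ÷ (24/1001) = 7007/6 s.

7007/6 seconds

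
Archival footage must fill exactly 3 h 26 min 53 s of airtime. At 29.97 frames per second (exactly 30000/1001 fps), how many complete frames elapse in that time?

372017 frames

3 h 26 min 53 s = 12413 s.
Frames = 12413 × 30000/1001 = 372390000/1001 ≈ 372017.9820.
Complete frames: 372017.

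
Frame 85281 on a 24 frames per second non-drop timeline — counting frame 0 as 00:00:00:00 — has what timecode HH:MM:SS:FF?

85281 ÷ 24 = 3553 full seconds, remainder 9 frames.
3553 s = 0 h 59 min 13 s.
Timecode: 00:59:13:09.

00:59:13:09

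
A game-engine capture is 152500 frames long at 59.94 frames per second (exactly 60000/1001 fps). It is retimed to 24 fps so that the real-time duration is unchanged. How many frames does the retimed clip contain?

61061 frames

Target frames = source frames × (target rate / source rate) = 152500 × (24)/(60000/1001) = 152500 × 1001/2500 = 61061.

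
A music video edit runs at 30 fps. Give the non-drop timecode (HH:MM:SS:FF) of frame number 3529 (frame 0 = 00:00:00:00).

3529 ÷ 30 = 117 full seconds, remainder 19 frames.
117 s = 0 h 1 min 57 s.
Timecode: 00:01:57:19.

00:01:57:19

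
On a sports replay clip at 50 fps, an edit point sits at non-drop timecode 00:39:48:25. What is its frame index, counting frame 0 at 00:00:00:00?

Total seconds to the label: (0 × 3600 + 39 × 60 + 48) = 2388.
Frame index = 2388 × 50 + 25 = 119425.

119425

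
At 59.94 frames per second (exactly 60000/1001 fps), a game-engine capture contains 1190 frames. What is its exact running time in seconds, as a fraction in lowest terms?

Running time = 1190 ÷ (60000/1001) = 1190 × 1001/60000 = 119119/6000 s.

119119/6000 seconds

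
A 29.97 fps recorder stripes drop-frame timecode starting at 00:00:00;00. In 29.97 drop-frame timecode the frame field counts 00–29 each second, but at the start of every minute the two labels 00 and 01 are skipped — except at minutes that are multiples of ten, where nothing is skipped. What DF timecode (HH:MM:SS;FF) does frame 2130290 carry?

Ten DF minutes hold 17982 frames, so frame 2130290 lies in block 118 (frames 2121876–2139857) with 8414 frames into that block.
The block's first minute is 1800 frames and the rest 1798 each; 8414 frames reaches minute 4, so 118 × 18 + 4 × 2 = 2132 labels have been skipped so far.
Adding those back, label number 2130290 + 2132 = 2132422 at 30 labels/s is 71080 s + 22 f = 19 h 44 min 40 s frame 22, i.e. 19:44:40;22.

19:44:40;22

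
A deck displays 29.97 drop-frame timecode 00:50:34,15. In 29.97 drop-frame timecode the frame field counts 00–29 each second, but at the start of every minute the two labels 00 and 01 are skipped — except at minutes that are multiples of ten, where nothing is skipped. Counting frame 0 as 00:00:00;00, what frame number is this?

Complete 10-minute blocks: 5, each 17982 frames → 89910.
Remaining 0 whole minutes in the current block: 0 frames.
Within the current minute: 34 × 30 + 15 = 1035. Total = 89910 + 0 + 1035 = 90945.

90945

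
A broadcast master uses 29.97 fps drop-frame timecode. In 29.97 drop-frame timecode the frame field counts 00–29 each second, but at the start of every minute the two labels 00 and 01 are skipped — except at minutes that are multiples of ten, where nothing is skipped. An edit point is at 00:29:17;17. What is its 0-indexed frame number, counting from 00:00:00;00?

Complete 10-minute blocks: 2, each 17982 frames → 35964.
Remaining 9 whole minutes in the current block: 1800 + 8 × 1798 = 16184 frames.
Within the current minute: 17 × 30 + 17 − 2 = 525 (labels ;00/;01 skipped at this minute). Total = 35964 + 16184 + 525 = 52673.

52673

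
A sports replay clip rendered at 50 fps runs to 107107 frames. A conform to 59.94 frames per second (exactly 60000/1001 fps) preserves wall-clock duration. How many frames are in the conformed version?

128400 frames

Target frames = source frames × (target rate / source rate) = 107107 × (60000/1001)/(50) = 107107 × 1200/1001 = 128400.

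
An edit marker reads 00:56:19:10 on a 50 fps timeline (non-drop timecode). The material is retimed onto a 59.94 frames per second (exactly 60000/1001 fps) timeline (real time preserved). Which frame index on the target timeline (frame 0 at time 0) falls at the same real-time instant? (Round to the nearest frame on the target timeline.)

frame 202549

Source frame index: (0×3600 + 56×60 + 19) × 50 + 10 = 168960.
Real time: 168960 / (50) = 16896/5 s.
Target frame: (16896/5) × (60000/1001) = 18432000/91 ≈ 202549.451 → 202549.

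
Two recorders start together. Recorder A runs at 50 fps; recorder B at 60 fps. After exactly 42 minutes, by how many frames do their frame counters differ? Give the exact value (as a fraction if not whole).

42 min = 2520 s.
A emits 50 × 2520 = 126000 frames; B emits 60 × 2520 = 151200.
Difference = 25200 frames; B is ahead of A.

25200 frames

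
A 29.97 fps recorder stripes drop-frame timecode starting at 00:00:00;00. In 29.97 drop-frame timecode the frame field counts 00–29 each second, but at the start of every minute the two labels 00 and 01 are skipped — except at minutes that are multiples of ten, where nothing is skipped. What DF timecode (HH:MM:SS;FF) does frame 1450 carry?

00:00:48;10

Ten DF minutes hold 17982 frames, so frame 1450 lies in block 0 (frames 0–17981) with 1450 frames into that block.
The block's first minute is 1800 frames and the rest 1798 each; 1450 frames reaches minute 0, so 0 × 18 + 0 × 2 = 0 labels have been skipped so far.
Adding those back, label number 1450 + 0 = 1450 at 30 labels/s is 48 s + 10 f = 0 h 0 min 48 s frame 10, i.e. 00:00:48;10.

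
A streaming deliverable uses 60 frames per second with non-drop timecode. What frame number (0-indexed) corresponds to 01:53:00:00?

Total seconds to the label: (1 × 3600 + 53 × 60 + 0) = 6780.
Frame index = 6780 × 60 + 0 = 406800.

406800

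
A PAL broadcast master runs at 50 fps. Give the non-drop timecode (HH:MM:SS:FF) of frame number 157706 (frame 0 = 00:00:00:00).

00:52:34:06

157706 ÷ 50 = 3154 full seconds, remainder 6 frames.
3154 s = 0 h 52 min 34 s.
Timecode: 00:52:34:06.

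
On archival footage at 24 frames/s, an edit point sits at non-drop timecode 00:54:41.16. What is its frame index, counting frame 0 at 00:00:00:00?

Total seconds to the label: (0 × 3600 + 54 × 60 + 41) = 3281.
Frame index = 3281 × 24 + 16 = 78760.

78760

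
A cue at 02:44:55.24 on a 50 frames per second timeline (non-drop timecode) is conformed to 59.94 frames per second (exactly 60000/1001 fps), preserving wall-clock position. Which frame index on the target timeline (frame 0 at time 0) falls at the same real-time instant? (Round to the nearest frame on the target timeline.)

frame 593136

Source frame index: (2×3600 + 44×60 + 55) × 50 + 24 = 494774.
Real time: 494774 / (50) = 247387/25 s.
Target frame: (247387/25) × (60000/1001) = 84818400/143 ≈ 593135.664 → 593136.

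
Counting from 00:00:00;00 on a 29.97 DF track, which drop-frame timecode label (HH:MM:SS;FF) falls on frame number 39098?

00:21:44;16

Ten DF minutes hold 17982 frames, so frame 39098 lies in block 2 (frames 35964–53945) with 3134 frames into that block.
The block's first minute is 1800 frames and the rest 1798 each; 3134 frames reaches minute 1, so 2 × 18 + 1 × 2 = 38 labels have been skipped so far.
Adding those back, label number 39098 + 38 = 39136 at 30 labels/s is 1304 s + 16 f = 0 h 21 min 44 s frame 16, i.e. 00:21:44;16.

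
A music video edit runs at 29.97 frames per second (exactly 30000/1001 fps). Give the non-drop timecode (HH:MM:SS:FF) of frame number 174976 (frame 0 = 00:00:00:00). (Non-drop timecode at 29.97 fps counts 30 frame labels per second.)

01:37:12:16

174976 ÷ 30 = 5832 full seconds, remainder 16 frames.
5832 s = 1 h 37 min 12 s.
Timecode: 01:37:12:16.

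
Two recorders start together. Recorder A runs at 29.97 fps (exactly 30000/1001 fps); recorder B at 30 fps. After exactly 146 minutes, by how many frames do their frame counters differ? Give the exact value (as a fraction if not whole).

146 min = 8760 s.
A emits 30000/1001 × 8760 = 262800000/1001 frames; B emits 30 × 8760 = 262800.
Difference = 262800/1001 frames (≈ 262.5375); B is ahead of A.

262800/1001 frames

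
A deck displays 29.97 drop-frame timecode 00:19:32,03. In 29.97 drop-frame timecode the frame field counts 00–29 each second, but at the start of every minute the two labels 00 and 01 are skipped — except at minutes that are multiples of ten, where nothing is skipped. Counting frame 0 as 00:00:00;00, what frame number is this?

As if non-drop at 30 labels/s: (0 × 3600 + 19 × 60 + 32) × 30 + 3 = 35163.
Minute boundaries passed: 19; those not divisible by 10: 19 − 1 = 18; dropped labels = 2 × 18 = 36.
Actual frame index = 35163 − 36 = 35127.

35127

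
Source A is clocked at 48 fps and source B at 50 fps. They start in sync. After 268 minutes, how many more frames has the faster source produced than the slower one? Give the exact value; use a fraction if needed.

268 min = 16080 s.
A emits 48 × 16080 = 771840 frames; B emits 50 × 16080 = 804000.
Difference = 32160 frames; B is ahead of A.

32160 frames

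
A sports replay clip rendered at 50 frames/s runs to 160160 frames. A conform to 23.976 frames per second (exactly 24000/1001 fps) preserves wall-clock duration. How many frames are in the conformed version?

76800 frames

Target frames = source frames × (target rate / source rate) = 160160 × (24000/1001)/(50) = 160160 × 480/1001 = 76800.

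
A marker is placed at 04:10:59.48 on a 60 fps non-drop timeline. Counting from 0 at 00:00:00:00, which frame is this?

frame 903588

Total seconds to the label: (4 × 3600 + 10 × 60 + 59) = 15059.
Frame index = 15059 × 60 + 48 = 903588.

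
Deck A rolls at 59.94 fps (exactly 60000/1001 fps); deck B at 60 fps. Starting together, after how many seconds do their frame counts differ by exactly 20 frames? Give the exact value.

1001/3 seconds

The gap grows by |60 − 60000/1001| = 60/1001 frames per second.
Time for a 20-frame gap: 20 ÷ (60/1001) = 1001/3 s.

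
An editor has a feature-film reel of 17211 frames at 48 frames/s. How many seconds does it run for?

Running time = 17211 / (48) = 358.5625 s.

358.5625 seconds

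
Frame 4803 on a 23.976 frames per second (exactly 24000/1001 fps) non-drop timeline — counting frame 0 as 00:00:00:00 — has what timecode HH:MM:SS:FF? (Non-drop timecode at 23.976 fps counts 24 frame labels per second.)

4803 ÷ 24 = 200 full seconds, remainder 3 frames.
200 s = 0 h 3 min 20 s.
Timecode: 00:03:20:03.

00:03:20:03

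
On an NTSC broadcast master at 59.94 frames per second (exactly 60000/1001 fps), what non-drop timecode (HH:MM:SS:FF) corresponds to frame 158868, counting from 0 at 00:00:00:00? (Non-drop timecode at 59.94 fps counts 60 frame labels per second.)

158868 ÷ 60 = 2647 full seconds, remainder 48 frames.
2647 s = 0 h 44 min 7 s.
Timecode: 00:44:07:48.

00:44:07:48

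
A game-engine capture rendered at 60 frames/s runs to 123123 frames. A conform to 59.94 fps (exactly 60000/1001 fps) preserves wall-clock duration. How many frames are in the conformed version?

123000 frames

Target frames = source frames × (target rate / source rate) = 123123 × (60000/1001)/(60) = 123123 × 1000/1001 = 123000.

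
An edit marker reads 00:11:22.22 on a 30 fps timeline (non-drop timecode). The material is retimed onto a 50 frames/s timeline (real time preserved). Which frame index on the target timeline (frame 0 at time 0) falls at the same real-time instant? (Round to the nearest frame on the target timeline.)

frame 34137

Source frame index: (0×3600 + 11×60 + 22) × 30 + 22 = 20482.
Real time: 20482 / (30) = 10241/15 s.
Target frame: (10241/15) × (50) = 102410/3 ≈ 34136.667 → 34137.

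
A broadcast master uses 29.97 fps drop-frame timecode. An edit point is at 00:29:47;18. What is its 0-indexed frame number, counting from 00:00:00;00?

As if non-drop at 30 labels/s: (0 × 3600 + 29 × 60 + 47) × 30 + 18 = 53628.
Minute boundaries passed: 29; those not divisible by 10: 29 − 2 = 27; dropped labels = 2 × 27 = 54.
Actual frame index = 53628 − 54 = 53574.

53574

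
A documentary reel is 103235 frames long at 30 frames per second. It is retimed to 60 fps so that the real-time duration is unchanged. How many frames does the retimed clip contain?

206470 frames

Target frames = source frames × (target rate / source rate) = 103235 × (60)/(30) = 103235 × 2 = 206470.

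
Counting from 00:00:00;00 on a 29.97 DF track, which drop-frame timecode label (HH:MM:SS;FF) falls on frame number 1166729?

Each 10-minute DF block holds 10 × 60 × 30 − 9 × 2 = 17982 frames. 1166729 ÷ 17982 → 64 full blocks, remainder 15881.
Within the partial block the first minute is 1800 frames and each further minute 1798, so 8 further minute boundaries passed. Total skipped labels = 18 × 64 + 2 × 8 = 1168.
Non-drop label index = 1166729 + 1168 = 1167897; at 30 labels/s that is 10:48:49:27, i.e. DF 10:48:49;27.

10:48:49;27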